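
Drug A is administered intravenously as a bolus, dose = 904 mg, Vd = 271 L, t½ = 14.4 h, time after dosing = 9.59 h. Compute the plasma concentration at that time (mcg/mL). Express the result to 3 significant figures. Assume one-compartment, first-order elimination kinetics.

C₀ = Dose / Vd = 904.0 / 271 = 3.336 mg/L
k = ln2 / t½ = 0.693147 / 14.4 = 0.04814 h⁻¹
C = C₀ · e^(−k·t) = 3.336 × e^(−0.04814 × 9.59)
  = 3.336 × 0.6302 = 2.102 mg/L
(2.102 mg/L = 2.102 mcg/mL)

2.10 mcg/mL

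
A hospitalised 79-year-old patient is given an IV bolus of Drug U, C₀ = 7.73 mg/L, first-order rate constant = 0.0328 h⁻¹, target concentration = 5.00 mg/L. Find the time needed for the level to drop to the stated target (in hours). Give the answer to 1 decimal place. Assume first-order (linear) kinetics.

13.3 h

t = ln(C₀ / C) / k = ln(7.730 / 5.00) / 0.03280
  = ln(1.546) / 0.03280 = 0.4357 / 0.03280 = 13.28 h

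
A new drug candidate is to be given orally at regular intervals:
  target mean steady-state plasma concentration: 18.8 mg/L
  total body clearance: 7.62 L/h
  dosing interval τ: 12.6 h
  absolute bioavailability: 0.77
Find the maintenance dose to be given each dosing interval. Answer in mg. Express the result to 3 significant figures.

2340 mg

At steady state, F × (Dose/τ) = Css × CL.
Dose = Css × CL × τ / F = 18.8 × 7.620 × 12.6 / 0.77 = 2344 mg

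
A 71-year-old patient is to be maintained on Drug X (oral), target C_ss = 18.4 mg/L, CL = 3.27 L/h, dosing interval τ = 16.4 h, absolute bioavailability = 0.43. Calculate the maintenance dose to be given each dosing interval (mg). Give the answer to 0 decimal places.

At steady state, F × (Dose/τ) = Css × CL.
Dose = Css × CL × τ / F = 18.4 × 3.270 × 16.4 / 0.43 = 2295 mg

2295 mg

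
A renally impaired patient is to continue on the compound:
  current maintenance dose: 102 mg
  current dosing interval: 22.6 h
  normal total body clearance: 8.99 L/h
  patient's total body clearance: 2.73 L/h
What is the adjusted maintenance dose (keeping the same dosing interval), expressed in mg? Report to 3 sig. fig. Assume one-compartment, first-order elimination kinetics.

To keep the same average steady-state level, dosing rate must scale with clearance.
CL ratio = 2.73 / 8.99 = 0.3037
New dose (same interval) = 102 × 0.3037 = 30.98 mg

31.0 mg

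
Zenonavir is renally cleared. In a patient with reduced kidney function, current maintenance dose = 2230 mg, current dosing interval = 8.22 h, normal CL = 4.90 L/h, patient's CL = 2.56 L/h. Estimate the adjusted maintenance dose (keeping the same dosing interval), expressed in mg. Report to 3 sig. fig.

1170 mg

To keep the same average steady-state level, dosing rate must scale with clearance.
CL ratio = 2.56 / 4.90 = 0.5224
New dose (same interval) = 2230 × 0.5224 = 1165 mg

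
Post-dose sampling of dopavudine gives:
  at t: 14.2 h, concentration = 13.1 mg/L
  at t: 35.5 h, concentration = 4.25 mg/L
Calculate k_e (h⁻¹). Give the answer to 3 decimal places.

k = ln(C₁/C₂) / (t₂ − t₁) = ln(13.1/4.25) / (35.5 − 14.2)
  = 1.126 / 21.30 = 0.05286 h⁻¹

0.053 h⁻¹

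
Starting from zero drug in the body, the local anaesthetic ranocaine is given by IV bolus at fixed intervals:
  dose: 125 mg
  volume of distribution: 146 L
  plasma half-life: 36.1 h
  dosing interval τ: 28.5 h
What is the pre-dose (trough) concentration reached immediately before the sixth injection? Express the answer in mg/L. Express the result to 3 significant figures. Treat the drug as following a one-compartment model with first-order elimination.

C₀ per dose = Dose / Vd = 125 / 146 = 0.8562 mg/L
k = ln2 / t½ = 0.693147 / 36.1 = 0.01920 h⁻¹
Fraction remaining after one interval: r = e^(−kτ) = e^(−0.01920 × 28.5) = 0.5786
Before dose 6, 5 doses have been given (aged 1τ, 2τ, 3τ, 4τ, 5τ).
C_trough = C₀ × (r + r² + … + r^5) = C₀ × r(1−r^5)/(1−r)
        = 0.8562 × 0.5786 × (1 − 0.06485) / (1 − 0.5786) = 1.099 mg/L

1.10 mg/L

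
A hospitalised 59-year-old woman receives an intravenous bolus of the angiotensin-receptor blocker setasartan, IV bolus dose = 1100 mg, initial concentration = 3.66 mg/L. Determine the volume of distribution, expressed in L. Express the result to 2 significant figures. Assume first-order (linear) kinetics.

300 L

Vd = Dose / C₀ = 1100 / 3.66 = 300.5 L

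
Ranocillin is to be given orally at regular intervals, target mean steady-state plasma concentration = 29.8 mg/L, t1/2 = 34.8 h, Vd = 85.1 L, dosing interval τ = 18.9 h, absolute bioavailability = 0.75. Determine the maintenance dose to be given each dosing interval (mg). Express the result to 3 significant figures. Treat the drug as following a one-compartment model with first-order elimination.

1270 mg

k = ln2 / t½ = 0.693147 / 34.8 = 0.01992 h⁻¹
CL = k × Vd = 0.01992 × 85.1 = 1.695 L/h
At steady state, F × (Dose/τ) = Css × CL.
Dose = Css × CL × τ / F = 29.8 × 1.695 × 18.9 / 0.75 = 1273 mg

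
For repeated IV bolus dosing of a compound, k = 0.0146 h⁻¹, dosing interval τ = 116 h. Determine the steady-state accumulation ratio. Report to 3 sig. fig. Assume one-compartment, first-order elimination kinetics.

1.23

e^(−kτ) = e^(−0.01460 × 116) = 0.1839
Accumulation ratio R = 1 / (1 − e^(−kτ)) = 1 / (1 − 0.1839) = 1.225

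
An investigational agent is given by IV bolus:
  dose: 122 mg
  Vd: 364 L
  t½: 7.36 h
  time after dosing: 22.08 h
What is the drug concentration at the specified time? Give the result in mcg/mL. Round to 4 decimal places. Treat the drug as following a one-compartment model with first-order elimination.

C₀ = Dose / Vd = 122.0 / 364 = 0.3352 mg/L
k = ln2 / t½ = 0.693147 / 7.36 = 0.09418 h⁻¹
t / t½ = 22.08 / 7.36 = 3 half-lives
C = C₀ × (1/2)^3 = 0.3352 × 0.1250 = 0.04190 mg/L
(0.04190 mg/L = 0.04190 mcg/mL)

0.0419 mcg/mL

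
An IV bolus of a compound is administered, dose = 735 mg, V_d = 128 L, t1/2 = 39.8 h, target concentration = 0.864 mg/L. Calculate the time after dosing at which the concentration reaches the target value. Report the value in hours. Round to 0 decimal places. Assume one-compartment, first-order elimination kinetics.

C₀ = Dose / Vd = 735.0 / 128 = 5.742 mg/L
k = ln2 / t½ = 0.693147 / 39.8 = 0.01742 h⁻¹
t = ln(C₀ / C) / k = ln(5.742 / 0.864) / 0.01742
  = ln(6.646) / 0.01742 = 1.894 / 0.01742 = 108.7 h

109 h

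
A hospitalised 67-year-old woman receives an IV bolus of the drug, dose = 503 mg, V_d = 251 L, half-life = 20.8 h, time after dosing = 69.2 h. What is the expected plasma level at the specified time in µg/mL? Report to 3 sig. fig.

0.200 µg/mL

C₀ = Dose / Vd = 503.0 / 251 = 2.004 mg/L
k = ln2 / t½ = 0.693147 / 20.8 = 0.03332 h⁻¹
C = C₀ · e^(−k·t) = 2.004 × e^(−0.03332 × 69.2)
  = 2.004 × 0.09968 = 0.1998 mg/L
(0.1998 mg/L = 0.1998 µg/mL)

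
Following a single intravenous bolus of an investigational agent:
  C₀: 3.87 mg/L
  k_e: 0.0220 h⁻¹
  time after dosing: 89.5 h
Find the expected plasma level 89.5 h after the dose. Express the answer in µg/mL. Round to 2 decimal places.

C = C₀ · e^(−k·t) = 3.870 × e^(−0.02200 × 89.5)
  = 3.870 × 0.1396 = 0.5403 mg/L
(0.5403 mg/L = 0.5403 µg/mL)

0.54 µg/mL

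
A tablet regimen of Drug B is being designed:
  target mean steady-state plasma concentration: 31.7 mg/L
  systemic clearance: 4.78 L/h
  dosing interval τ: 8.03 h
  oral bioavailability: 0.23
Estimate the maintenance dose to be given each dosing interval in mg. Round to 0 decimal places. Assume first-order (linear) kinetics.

At steady state, F × (Dose/τ) = Css × CL.
Dose = Css × CL × τ / F = 31.7 × 4.780 × 8.03 / 0.23 = 5290 mg

5290 mg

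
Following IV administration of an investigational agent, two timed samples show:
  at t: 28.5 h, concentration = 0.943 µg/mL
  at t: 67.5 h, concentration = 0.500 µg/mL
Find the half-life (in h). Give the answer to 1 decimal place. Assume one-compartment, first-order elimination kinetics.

42.6 h

k = ln(C₁/C₂) / (t₂ − t₁) = ln(0.943/0.500) / (67.5 − 28.5)
  = 0.6345 / 39.00 = 0.01627 h⁻¹
t½ = ln2 / k = 0.693147 / 0.01627 = 42.60 h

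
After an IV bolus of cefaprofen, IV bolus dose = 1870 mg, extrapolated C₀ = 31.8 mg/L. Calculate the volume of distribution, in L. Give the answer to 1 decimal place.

Vd = Dose / C₀ = 1870 / 31.8 = 58.81 L

58.8 L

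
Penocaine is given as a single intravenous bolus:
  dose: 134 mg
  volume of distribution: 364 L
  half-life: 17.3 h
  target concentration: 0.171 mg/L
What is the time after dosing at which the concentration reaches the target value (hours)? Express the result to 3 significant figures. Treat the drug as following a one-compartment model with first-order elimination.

19.1 h

C₀ = Dose / Vd = 134.0 / 364 = 0.3681 mg/L
k = ln2 / t½ = 0.693147 / 17.3 = 0.04007 h⁻¹
t = ln(C₀ / C) / k = ln(0.3681 / 0.171) / 0.04007
  = ln(2.153) / 0.04007 = 0.7669 / 0.04007 = 19.14 h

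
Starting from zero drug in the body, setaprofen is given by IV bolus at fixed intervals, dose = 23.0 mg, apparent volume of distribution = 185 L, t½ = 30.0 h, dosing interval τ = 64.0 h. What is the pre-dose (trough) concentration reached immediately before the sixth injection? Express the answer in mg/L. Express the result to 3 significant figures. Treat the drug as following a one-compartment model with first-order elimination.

C₀ per dose = Dose / Vd = 23.0 / 185 = 0.1243 mg/L
k = ln2 / t½ = 0.693147 / 30.0 = 0.02310 h⁻¹
Fraction remaining after one interval: r = e^(−kτ) = e^(−0.02310 × 64.0) = 0.2280
Before dose 6, 5 doses have been given (aged 1τ, 2τ, 3τ, 4τ, 5τ).
C_trough = C₀ × (r + r² + … + r^5) = C₀ × r(1−r^5)/(1−r)
        = 0.1243 × 0.2280 × (1 − 0.0006161) / (1 − 0.2280) = 0.03669 mg/L

0.0367 mg/L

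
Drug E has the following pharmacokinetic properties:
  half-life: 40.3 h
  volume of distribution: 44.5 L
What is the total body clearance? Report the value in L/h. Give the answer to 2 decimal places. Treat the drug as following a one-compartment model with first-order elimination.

k = ln2 / t½ = 0.693147 / 40.3 = 0.01720 h⁻¹
CL = k × Vd = 0.01720 × 44.5 = 0.7654 L/h

0.77 L/h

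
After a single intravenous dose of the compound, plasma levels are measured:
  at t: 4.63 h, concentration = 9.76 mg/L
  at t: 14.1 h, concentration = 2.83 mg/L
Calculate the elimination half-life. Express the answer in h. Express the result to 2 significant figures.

5.3 h

k = ln(C₁/C₂) / (t₂ − t₁) = ln(9.76/2.83) / (14.1 − 4.63)
  = 1.238 / 9.470 = 0.1307 h⁻¹
t½ = ln2 / k = 0.693147 / 0.1307 = 5.303 h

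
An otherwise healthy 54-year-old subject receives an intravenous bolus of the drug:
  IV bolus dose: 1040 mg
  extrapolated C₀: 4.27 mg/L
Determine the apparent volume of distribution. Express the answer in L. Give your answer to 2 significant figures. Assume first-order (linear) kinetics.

240 L

Vd = Dose / C₀ = 1040 / 4.27 = 243.6 L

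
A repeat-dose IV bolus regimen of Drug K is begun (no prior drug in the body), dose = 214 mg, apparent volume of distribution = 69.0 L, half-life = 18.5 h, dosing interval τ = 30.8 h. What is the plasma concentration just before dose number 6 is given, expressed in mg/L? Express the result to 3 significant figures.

1.42 mg/L

C₀ per dose = Dose / Vd = 214 / 69.0 = 3.101 mg/L
k = ln2 / t½ = 0.693147 / 18.5 = 0.03747 h⁻¹
Fraction remaining after one interval: r = e^(−kτ) = e^(−0.03747 × 30.8) = 0.3153
Before dose 6, 5 doses have been given (aged 1τ, 2τ, 3τ, 4τ, 5τ).
C_trough = C₀ × (r + r² + … + r^5) = C₀ × r(1−r^5)/(1−r)
        = 3.101 × 0.3153 × (1 − 0.003116) / (1 − 0.3153) = 1.424 mg/L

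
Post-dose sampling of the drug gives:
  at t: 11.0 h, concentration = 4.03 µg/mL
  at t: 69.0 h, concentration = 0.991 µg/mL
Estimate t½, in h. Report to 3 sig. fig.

k = ln(C₁/C₂) / (t₂ − t₁) = ln(4.03/0.991) / (69.0 − 11.0)
  = 1.403 / 58.00 = 0.02419 h⁻¹
t½ = ln2 / k = 0.693147 / 0.02419 = 28.65 h

28.7 h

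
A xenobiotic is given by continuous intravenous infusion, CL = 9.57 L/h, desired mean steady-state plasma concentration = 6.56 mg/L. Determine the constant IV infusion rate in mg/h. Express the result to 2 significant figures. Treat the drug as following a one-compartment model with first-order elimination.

At steady state, infusion rate R₀ = Css × CL = 6.56 × 9.570 = 62.78 mg/h

63 mg/h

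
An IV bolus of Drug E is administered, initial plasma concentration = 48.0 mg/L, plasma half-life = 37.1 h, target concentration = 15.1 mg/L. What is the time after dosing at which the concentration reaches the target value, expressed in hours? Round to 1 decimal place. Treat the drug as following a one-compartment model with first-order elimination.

k = ln2 / t½ = 0.693147 / 37.1 = 0.01868 h⁻¹
t = ln(C₀ / C) / k = ln(48.00 / 15.1) / 0.01868
  = ln(3.179) / 0.01868 = 1.157 / 0.01868 = 61.94 h

61.9 h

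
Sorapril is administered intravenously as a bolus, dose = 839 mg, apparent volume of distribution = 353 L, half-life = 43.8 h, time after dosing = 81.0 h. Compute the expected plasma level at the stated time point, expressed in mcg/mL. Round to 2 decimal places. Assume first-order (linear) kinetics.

C₀ = Dose / Vd = 839.0 / 353 = 2.377 mg/L
k = ln2 / t½ = 0.693147 / 43.8 = 0.01583 h⁻¹
C = C₀ · e^(−k·t) = 2.377 × e^(−0.01583 × 81.0)
  = 2.377 × 0.2774 = 0.6594 mg/L
(0.6594 mg/L = 0.6594 mcg/mL)

0.66 mcg/mL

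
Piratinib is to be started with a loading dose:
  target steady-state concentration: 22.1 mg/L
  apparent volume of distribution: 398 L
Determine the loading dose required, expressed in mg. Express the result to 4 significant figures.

LD = Css × Vd = 22.1 × 398 = 8796 mg

8796 mg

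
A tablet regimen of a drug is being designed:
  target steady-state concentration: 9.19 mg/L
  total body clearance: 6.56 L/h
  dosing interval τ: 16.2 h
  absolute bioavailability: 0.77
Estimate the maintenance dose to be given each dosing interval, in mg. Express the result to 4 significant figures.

At steady state, F × (Dose/τ) = Css × CL.
Dose = Css × CL × τ / F = 9.19 × 6.560 × 16.2 / 0.77 = 1268 mg

1268 mg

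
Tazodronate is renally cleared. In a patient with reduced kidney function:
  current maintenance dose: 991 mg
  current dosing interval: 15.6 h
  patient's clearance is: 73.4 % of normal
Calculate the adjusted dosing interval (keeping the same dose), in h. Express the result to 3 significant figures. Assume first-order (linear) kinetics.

21.3 h

To keep the same average steady-state level, dosing rate must scale with clearance.
CL ratio = 73.4 / 100 = 0.7340
New interval (same dose) = 15.6 / 0.7340 = 21.25 h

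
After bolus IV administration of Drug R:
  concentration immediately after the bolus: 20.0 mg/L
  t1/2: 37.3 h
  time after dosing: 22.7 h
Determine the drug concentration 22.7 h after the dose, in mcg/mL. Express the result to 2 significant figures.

k = ln2 / t½ = 0.693147 / 37.3 = 0.01858 h⁻¹
C = C₀ · e^(−k·t) = 20.00 × e^(−0.01858 × 22.7)
  = 20.00 × 0.6559 = 13.12 mg/L
(13.12 mg/L = 13.12 mcg/mL)

13 mcg/mL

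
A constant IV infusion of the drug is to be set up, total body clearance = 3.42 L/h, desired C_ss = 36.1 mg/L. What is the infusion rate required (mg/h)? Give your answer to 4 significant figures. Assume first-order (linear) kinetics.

At steady state, infusion rate R₀ = Css × CL = 36.1 × 3.420 = 123.5 mg/h

123.5 mg/h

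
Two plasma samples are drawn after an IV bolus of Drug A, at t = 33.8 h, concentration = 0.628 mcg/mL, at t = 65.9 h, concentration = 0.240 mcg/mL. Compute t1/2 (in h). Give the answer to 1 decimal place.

k = ln(C₁/C₂) / (t₂ − t₁) = ln(0.628/0.240) / (65.9 − 33.8)
  = 0.9619 / 32.10 = 0.02997 h⁻¹
t½ = ln2 / k = 0.693147 / 0.02997 = 23.13 h

23.1 h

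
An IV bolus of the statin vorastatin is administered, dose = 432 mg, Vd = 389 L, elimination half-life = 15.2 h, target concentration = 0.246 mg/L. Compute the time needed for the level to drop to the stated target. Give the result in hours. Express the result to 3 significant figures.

33.1 h

C₀ = Dose / Vd = 432.0 / 389 = 1.111 mg/L
k = ln2 / t½ = 0.693147 / 15.2 = 0.04560 h⁻¹
t = ln(C₀ / C) / k = ln(1.111 / 0.246) / 0.04560
  = ln(4.516) / 0.04560 = 1.508 / 0.04560 = 33.07 h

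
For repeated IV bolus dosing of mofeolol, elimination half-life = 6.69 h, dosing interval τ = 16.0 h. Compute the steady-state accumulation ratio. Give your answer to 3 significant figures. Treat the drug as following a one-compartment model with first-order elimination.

k = ln2 / t½ = 0.693147 / 6.69 = 0.1036 h⁻¹
e^(−kτ) = e^(−0.1036 × 16.0) = 0.1906
Accumulation ratio R = 1 / (1 − e^(−kτ)) = 1 / (1 − 0.1906) = 1.235

1.24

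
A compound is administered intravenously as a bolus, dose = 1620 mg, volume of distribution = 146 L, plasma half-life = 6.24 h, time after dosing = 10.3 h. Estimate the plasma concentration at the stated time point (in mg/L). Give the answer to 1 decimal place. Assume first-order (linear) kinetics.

3.5 mg/L

C₀ = Dose / Vd = 1620 / 146 = 11.10 mg/L
k = ln2 / t½ = 0.693147 / 6.24 = 0.1111 h⁻¹
C = C₀ · e^(−k·t) = 11.10 × e^(−0.1111 × 10.3)
  = 11.10 × 0.3184 = 3.534 mg/L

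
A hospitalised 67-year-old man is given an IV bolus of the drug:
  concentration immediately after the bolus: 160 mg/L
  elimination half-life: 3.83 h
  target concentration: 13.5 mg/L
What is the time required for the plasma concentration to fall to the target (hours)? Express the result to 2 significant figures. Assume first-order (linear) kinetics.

k = ln2 / t½ = 0.693147 / 3.83 = 0.1810 h⁻¹
t = ln(C₀ / C) / k = ln(160.0 / 13.5) / 0.1810
  = ln(11.85) / 0.1810 = 2.472 / 0.1810 = 13.66 h

14 h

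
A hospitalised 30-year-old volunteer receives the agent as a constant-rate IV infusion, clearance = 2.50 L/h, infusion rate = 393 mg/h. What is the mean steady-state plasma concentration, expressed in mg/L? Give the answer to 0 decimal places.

At steady state Css = R₀ / CL = 393 / 2.500 = 157.2 mg/L

157 mg/L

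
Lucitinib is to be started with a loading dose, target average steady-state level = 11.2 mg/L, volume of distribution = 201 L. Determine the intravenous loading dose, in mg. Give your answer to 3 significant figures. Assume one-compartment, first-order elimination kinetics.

2250 mg

LD = Css × Vd = 11.2 × 201 = 2251 mg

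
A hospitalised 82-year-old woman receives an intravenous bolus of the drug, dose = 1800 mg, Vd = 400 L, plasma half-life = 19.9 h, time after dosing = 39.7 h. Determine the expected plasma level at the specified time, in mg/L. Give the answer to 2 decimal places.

1.13 mg/L

C₀ = Dose / Vd = 1800 / 400 = 4.500 mg/L
k = ln2 / t½ = 0.693147 / 19.9 = 0.03483 h⁻¹
C = C₀ · e^(−k·t) = 4.500 × e^(−0.03483 × 39.7)
  = 4.500 × 0.2509 = 1.129 mg/L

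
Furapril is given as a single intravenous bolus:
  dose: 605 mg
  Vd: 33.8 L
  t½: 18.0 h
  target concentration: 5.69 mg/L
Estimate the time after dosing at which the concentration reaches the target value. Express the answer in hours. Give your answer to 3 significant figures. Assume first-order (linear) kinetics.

C₀ = Dose / Vd = 605.0 / 33.8 = 17.90 mg/L
k = ln2 / t½ = 0.693147 / 18.0 = 0.03851 h⁻¹
t = ln(C₀ / C) / k = ln(17.90 / 5.69) / 0.03851
  = ln(3.146) / 0.03851 = 1.146 / 0.03851 = 29.76 h

29.8 h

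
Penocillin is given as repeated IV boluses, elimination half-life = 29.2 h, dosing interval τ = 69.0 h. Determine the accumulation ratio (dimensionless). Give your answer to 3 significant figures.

1.24

k = ln2 / t½ = 0.693147 / 29.2 = 0.02374 h⁻¹
e^(−kτ) = e^(−0.02374 × 69.0) = 0.1944
Accumulation ratio R = 1 / (1 − e^(−kτ)) = 1 / (1 − 0.1944) = 1.241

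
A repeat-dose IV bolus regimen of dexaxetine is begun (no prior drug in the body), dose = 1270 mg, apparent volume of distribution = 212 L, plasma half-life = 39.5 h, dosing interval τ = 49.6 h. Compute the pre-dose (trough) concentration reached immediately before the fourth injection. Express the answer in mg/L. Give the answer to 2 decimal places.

C₀ per dose = Dose / Vd = 1270 / 212 = 5.991 mg/L
k = ln2 / t½ = 0.693147 / 39.5 = 0.01755 h⁻¹
Fraction remaining after one interval: r = e^(−kτ) = e^(−0.01755 × 49.6) = 0.4188
Before dose 4, 3 doses have been given (aged 1τ, 2τ, 3τ).
C_trough = C₀ × (r + r² + … + r^3) = C₀ × r(1−r^3)/(1−r)
        = 5.991 × 0.4188 × (1 − 0.07345) / (1 − 0.4188) = 4.000 mg/L

4.00 mg/L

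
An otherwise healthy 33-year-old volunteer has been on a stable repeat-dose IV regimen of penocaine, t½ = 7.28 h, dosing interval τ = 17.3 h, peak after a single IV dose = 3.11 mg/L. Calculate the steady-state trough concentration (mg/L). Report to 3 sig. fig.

0.742 mg/L

k = ln2 / t½ = 0.693147 / 7.28 = 0.09521 h⁻¹
e^(−kτ) = e^(−0.09521 × 17.3) = 0.1926
Accumulation ratio R = 1 / (1 − e^(−kτ)) = 1 / (1 − 0.1926) = 1.239
Steady-state trough = C₀ × R × e^(−kτ) = 3.11 × 1.239 × 0.1926 = 0.7421 mg/L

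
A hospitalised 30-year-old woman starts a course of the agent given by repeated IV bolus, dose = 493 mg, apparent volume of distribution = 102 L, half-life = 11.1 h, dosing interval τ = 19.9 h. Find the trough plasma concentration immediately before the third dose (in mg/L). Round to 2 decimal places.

1.80 mg/L

C₀ per dose = Dose / Vd = 493 / 102 = 4.833 mg/L
k = ln2 / t½ = 0.693147 / 11.1 = 0.06245 h⁻¹
Fraction remaining after one interval: r = e^(−kτ) = e^(−0.06245 × 19.9) = 0.2886
Before dose 3, 2 doses have been given (aged 1τ, 2τ).
C_trough = C₀ × (r + r²) = 4.833 × (0.2886 + 0.08329) = 1.797 mg/L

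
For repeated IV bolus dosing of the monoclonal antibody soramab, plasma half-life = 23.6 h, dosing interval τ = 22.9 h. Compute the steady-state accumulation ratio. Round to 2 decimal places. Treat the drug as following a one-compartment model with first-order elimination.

k = ln2 / t½ = 0.693147 / 23.6 = 0.02937 h⁻¹
e^(−kτ) = e^(−0.02937 × 22.9) = 0.5104
Accumulation ratio R = 1 / (1 − e^(−kτ)) = 1 / (1 − 0.5104) = 2.042

2.04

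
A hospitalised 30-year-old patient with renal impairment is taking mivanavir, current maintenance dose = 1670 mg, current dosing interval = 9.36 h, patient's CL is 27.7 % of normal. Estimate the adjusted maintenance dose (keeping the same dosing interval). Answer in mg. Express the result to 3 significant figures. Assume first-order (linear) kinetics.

To keep the same average steady-state level, dosing rate must scale with clearance.
CL ratio = 27.7 / 100 = 0.2770
New dose (same interval) = 1670 × 0.2770 = 462.6 mg

463 mg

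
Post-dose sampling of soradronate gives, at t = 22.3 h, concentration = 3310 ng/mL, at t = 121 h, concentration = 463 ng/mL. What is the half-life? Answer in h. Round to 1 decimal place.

k = ln(C₁/C₂) / (t₂ − t₁) = ln(3310/463) / (121 − 22.3)
  = 1.967 / 98.70 = 0.01993 h⁻¹
t½ = ln2 / k = 0.693147 / 0.01993 = 34.78 h

34.8 h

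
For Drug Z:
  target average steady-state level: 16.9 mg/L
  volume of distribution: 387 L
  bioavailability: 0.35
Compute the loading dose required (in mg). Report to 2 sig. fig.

LD = Css × Vd / F = 16.9 × 387 / 0.35 = 18690 mg

19000 mg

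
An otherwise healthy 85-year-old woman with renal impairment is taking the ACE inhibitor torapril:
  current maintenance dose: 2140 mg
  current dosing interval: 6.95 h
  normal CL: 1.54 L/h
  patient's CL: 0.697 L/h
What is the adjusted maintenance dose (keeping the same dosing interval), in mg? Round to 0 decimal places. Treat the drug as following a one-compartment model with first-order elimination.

To keep the same average steady-state level, dosing rate must scale with clearance.
CL ratio = 0.697 / 1.54 = 0.4526
New dose (same interval) = 2140 × 0.4526 = 968.6 mg

969 mg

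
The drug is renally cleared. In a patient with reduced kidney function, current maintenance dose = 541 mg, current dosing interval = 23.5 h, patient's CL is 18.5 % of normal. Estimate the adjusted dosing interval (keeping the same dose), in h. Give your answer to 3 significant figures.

To keep the same average steady-state level, dosing rate must scale with clearance.
CL ratio = 18.5 / 100 = 0.1850
New interval (same dose) = 23.5 / 0.1850 = 127.0 h

127 h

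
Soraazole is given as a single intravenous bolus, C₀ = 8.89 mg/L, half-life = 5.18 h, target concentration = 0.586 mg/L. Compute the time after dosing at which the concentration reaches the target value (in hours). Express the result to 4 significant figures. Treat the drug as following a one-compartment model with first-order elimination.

k = ln2 / t½ = 0.693147 / 5.18 = 0.1338 h⁻¹
t = ln(C₀ / C) / k = ln(8.890 / 0.586) / 0.1338
  = ln(15.17) / 0.1338 = 2.719 / 0.1338 = 20.32 h

20.32 h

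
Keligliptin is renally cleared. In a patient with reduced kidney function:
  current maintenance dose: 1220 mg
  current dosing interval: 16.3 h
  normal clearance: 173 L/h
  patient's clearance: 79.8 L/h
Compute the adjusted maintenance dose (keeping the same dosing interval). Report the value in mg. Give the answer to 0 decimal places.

To keep the same average steady-state level, dosing rate must scale with clearance.
CL ratio = 79.8 / 173 = 0.4613
New dose (same interval) = 1220 × 0.4613 = 562.8 mg

563 mg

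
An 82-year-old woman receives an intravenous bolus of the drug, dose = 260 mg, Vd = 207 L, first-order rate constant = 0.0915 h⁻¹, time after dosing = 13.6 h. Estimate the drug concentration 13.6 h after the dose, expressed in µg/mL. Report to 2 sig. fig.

0.36 µg/mL

C₀ = Dose / Vd = 260.0 / 207 = 1.256 mg/L
C = C₀ · e^(−k·t) = 1.256 × e^(−0.09150 × 13.6)
  = 1.256 × 0.2881 = 0.3619 mg/L
(0.3619 mg/L = 0.3619 µg/mL)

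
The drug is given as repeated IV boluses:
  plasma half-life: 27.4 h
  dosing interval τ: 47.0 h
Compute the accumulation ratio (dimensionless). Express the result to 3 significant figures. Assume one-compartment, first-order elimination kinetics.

1.44

k = ln2 / t½ = 0.693147 / 27.4 = 0.02530 h⁻¹
e^(−kτ) = e^(−0.02530 × 47.0) = 0.3045
Accumulation ratio R = 1 / (1 − e^(−kτ)) = 1 / (1 − 0.3045) = 1.438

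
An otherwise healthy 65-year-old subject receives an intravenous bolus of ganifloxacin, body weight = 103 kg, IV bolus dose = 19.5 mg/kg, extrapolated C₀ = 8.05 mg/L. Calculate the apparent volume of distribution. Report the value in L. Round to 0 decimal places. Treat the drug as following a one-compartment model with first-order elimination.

250 L

Dose = 19.5 × 103 = 2009 mg
Vd = Dose / C₀ = 2009 / 8.05 = 249.6 L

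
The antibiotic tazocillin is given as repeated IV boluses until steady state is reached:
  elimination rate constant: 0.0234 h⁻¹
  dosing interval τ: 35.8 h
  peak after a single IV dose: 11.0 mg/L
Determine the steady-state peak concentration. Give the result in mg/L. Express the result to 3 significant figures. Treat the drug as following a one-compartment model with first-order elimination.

19.4 mg/L

e^(−kτ) = e^(−0.02340 × 35.8) = 0.4327
Accumulation ratio R = 1 / (1 − e^(−kτ)) = 1 / (1 − 0.4327) = 1.763
Steady-state peak = C₀ × R = 11.0 × 1.763 = 19.39 mg/L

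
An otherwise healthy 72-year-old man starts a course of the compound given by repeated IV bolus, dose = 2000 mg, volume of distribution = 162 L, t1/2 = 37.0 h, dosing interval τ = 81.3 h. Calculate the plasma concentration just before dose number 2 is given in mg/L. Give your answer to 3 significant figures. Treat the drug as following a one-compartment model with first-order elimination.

2.69 mg/L

C₀ per dose = Dose / Vd = 2000 / 162 = 12.35 mg/L
k = ln2 / t½ = 0.693147 / 37.0 = 0.01873 h⁻¹
Fraction remaining after one interval: r = e^(−kτ) = e^(−0.01873 × 81.3) = 0.2181
Before dose 2, 1 dose has been given (aged 1τ).
C_trough = C₀ × r = 12.35 × 0.2181 = 2.694 mg/L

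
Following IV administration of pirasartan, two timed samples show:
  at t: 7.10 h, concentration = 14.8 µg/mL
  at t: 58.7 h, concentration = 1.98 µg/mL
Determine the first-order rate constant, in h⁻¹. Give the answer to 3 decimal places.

0.039 h⁻¹

k = ln(C₁/C₂) / (t₂ − t₁) = ln(14.8/1.98) / (58.7 − 7.10)
  = 2.012 / 51.60 = 0.03899 h⁻¹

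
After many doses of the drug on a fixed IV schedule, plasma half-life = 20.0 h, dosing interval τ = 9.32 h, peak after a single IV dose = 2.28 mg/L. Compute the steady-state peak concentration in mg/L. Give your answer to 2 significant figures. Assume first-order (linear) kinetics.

k = ln2 / t½ = 0.693147 / 20.0 = 0.03466 h⁻¹
e^(−kτ) = e^(−0.03466 × 9.32) = 0.7240
Accumulation ratio R = 1 / (1 − e^(−kτ)) = 1 / (1 − 0.7240) = 3.623
Steady-state peak = C₀ × R = 2.28 × 3.623 = 8.260 mg/L

8.3 mg/L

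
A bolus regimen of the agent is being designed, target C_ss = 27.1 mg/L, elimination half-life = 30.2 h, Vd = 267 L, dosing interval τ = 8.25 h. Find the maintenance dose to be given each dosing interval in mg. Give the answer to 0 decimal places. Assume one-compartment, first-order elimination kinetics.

k = ln2 / t½ = 0.693147 / 30.2 = 0.02295 h⁻¹
CL = k × Vd = 0.02295 × 267 = 6.128 L/h
At steady state, Dose/τ = Css × CL.
Dose = Css × CL × τ = 27.1 × 6.128 × 8.25 = 1370 mg

1370 mg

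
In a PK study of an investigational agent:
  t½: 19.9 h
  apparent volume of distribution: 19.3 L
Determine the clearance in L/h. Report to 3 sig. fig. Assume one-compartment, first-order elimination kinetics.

k = ln2 / t½ = 0.693147 / 19.9 = 0.03483 h⁻¹
CL = k × Vd = 0.03483 × 19.3 = 0.6722 L/h

0.672 L/h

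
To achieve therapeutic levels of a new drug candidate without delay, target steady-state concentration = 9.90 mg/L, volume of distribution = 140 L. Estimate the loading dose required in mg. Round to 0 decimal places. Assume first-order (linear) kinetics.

LD = Css × Vd = 9.90 × 140 = 1386 mg

1386 mg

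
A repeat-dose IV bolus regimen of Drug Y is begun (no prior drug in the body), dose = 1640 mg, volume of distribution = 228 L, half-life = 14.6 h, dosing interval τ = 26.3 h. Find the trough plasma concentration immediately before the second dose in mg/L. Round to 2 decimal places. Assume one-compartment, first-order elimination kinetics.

C₀ per dose = Dose / Vd = 1640 / 228 = 7.193 mg/L
k = ln2 / t½ = 0.693147 / 14.6 = 0.04748 h⁻¹
Fraction remaining after one interval: r = e^(−kτ) = e^(−0.04748 × 26.3) = 0.2869
Before dose 2, 1 dose has been given (aged 1τ).
C_trough = C₀ × r = 7.193 × 0.2869 = 2.064 mg/L

2.06 mg/L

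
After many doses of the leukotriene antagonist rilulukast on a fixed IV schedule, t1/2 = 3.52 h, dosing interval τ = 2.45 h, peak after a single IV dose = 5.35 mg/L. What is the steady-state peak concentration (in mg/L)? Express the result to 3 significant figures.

k = ln2 / t½ = 0.693147 / 3.52 = 0.1969 h⁻¹
e^(−kτ) = e^(−0.1969 × 2.45) = 0.6173
Accumulation ratio R = 1 / (1 − e^(−kτ)) = 1 / (1 − 0.6173) = 2.613
Steady-state peak = C₀ × R = 5.35 × 2.613 = 13.98 mg/L

14.0 mg/L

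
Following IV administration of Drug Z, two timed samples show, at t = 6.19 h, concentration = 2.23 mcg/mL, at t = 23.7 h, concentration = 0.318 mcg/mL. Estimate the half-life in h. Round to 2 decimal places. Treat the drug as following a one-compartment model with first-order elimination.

6.23 h

k = ln(C₁/C₂) / (t₂ − t₁) = ln(2.23/0.318) / (23.7 − 6.19)
  = 1.948 / 17.51 = 0.1113 h⁻¹
t½ = ln2 / k = 0.693147 / 0.1113 = 6.228 h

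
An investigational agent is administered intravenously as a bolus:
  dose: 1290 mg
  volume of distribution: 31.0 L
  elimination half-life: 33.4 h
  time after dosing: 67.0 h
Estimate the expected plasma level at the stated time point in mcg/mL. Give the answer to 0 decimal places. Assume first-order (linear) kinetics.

C₀ = Dose / Vd = 1290 / 31.0 = 41.61 mg/L
k = ln2 / t½ = 0.693147 / 33.4 = 0.02075 h⁻¹
C = C₀ · e^(−k·t) = 41.61 × e^(−0.02075 × 67.0)
  = 41.61 × 0.2490 = 10.36 mg/L
(10.36 mg/L = 10.36 mcg/mL)

10 mcg/mL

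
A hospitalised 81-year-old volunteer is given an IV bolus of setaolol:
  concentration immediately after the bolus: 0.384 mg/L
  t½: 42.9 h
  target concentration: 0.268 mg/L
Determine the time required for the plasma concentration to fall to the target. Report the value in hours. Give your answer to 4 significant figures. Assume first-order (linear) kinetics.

22.26 h

k = ln2 / t½ = 0.693147 / 42.9 = 0.01616 h⁻¹
t = ln(C₀ / C) / k = ln(0.3840 / 0.268) / 0.01616
  = ln(1.433) / 0.01616 = 0.3598 / 0.01616 = 22.26 h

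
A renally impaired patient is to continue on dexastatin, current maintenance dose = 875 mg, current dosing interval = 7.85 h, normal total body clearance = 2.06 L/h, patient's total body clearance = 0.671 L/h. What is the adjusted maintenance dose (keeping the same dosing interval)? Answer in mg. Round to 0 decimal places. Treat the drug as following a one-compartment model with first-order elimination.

To keep the same average steady-state level, dosing rate must scale with clearance.
CL ratio = 0.671 / 2.06 = 0.3257
New dose (same interval) = 875 × 0.3257 = 285.0 mg

285 mg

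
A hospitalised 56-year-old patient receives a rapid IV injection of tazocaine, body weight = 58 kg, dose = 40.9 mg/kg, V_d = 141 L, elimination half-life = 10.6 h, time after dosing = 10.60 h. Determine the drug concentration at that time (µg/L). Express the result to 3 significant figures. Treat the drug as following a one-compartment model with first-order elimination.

8410 µg/L

Total dose = 40.9 × 58 = 2372 mg
C₀ = Dose / Vd = 2372 / 141 = 16.82 mg/L
k = ln2 / t½ = 0.693147 / 10.6 = 0.06539 h⁻¹
t / t½ = 10.60 / 10.6 = 1 half-lives
C = C₀ × (1/2)^1 = 16.82 × 0.5000 = 8.410 mg/L
Convert: 8.410 mg/L × 1000 = 8410 µg/L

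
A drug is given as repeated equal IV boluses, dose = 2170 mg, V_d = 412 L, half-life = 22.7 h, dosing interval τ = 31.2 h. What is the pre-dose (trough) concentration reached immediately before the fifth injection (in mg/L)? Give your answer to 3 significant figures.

C₀ per dose = Dose / Vd = 2170 / 412 = 5.267 mg/L
k = ln2 / t½ = 0.693147 / 22.7 = 0.03054 h⁻¹
Fraction remaining after one interval: r = e^(−kτ) = e^(−0.03054 × 31.2) = 0.3856
Before dose 5, 4 doses have been given (aged 1τ, 2τ, 3τ, 4τ).
C_trough = C₀ × (r + r² + … + r^4) = C₀ × r(1−r^4)/(1−r)
        = 5.267 × 0.3856 × (1 − 0.02211) / (1 − 0.3856) = 3.233 mg/L

3.23 mg/L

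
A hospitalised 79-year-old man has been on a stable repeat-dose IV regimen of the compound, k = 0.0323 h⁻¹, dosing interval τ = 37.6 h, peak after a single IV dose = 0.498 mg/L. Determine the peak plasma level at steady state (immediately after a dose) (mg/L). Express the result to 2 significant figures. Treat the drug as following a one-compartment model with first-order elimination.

e^(−kτ) = e^(−0.03230 × 37.6) = 0.2969
Accumulation ratio R = 1 / (1 − e^(−kτ)) = 1 / (1 − 0.2969) = 1.422
Steady-state peak = C₀ × R = 0.498 × 1.422 = 0.7082 mg/L

0.71 mg/L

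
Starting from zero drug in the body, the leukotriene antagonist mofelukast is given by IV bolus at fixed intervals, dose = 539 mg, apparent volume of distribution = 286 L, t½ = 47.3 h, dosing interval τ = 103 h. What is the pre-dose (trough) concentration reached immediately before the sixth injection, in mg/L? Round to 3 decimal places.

0.535 mg/L

C₀ per dose = Dose / Vd = 539 / 286 = 1.885 mg/L
k = ln2 / t½ = 0.693147 / 47.3 = 0.01465 h⁻¹
Fraction remaining after one interval: r = e^(−kτ) = e^(−0.01465 × 103) = 0.2211
Before dose 6, 5 doses have been given (aged 1τ, 2τ, 3τ, 4τ, 5τ).
C_trough = C₀ × (r + r² + … + r^5) = C₀ × r(1−r^5)/(1−r)
        = 1.885 × 0.2211 × (1 − 0.0005284) / (1 − 0.2211) = 0.5348 mg/L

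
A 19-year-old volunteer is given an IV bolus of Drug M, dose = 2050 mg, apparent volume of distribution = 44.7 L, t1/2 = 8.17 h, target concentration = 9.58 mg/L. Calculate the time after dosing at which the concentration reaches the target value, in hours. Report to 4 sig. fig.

C₀ = Dose / Vd = 2050 / 44.7 = 45.86 mg/L
k = ln2 / t½ = 0.693147 / 8.17 = 0.08484 h⁻¹
t = ln(C₀ / C) / k = ln(45.86 / 9.58) / 0.08484
  = ln(4.787) / 0.08484 = 1.566 / 0.08484 = 18.46 h

18.46 h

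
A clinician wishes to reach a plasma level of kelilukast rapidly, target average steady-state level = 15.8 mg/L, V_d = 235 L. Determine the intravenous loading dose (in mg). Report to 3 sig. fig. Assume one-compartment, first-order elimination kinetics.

3710 mg

LD = Css × Vd = 15.8 × 235 = 3713 mg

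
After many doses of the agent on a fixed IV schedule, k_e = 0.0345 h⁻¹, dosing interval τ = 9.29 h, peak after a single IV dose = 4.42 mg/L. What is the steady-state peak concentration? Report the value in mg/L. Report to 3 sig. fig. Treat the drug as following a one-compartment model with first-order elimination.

16.1 mg/L

e^(−kτ) = e^(−0.03450 × 9.29) = 0.7258
Accumulation ratio R = 1 / (1 − e^(−kτ)) = 1 / (1 − 0.7258) = 3.647
Steady-state peak = C₀ × R = 4.42 × 3.647 = 16.12 mg/L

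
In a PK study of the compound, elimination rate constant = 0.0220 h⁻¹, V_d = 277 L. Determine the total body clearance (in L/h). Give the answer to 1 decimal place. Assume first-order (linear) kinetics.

6.1 L/h

CL = k × Vd = 0.0220 × 277 = 6.094 L/h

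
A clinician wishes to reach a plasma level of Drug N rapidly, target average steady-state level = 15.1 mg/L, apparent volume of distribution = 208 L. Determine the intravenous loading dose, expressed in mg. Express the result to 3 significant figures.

3140 mg

LD = Css × Vd = 15.1 × 208 = 3141 mg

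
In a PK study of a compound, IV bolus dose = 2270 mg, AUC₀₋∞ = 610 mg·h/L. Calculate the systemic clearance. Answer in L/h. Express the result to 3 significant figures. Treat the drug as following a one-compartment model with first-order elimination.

3.72 L/h

CL = Dose / AUC = 2270 / 610 = 3.721 L/h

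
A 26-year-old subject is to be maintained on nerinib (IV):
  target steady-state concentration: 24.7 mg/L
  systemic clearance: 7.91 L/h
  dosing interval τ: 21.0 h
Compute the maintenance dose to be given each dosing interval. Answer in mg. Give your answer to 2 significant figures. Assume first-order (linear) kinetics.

At steady state, Dose/τ = Css × CL.
Dose = Css × CL × τ = 24.7 × 7.910 × 21.0 = 4103 mg

4100 mg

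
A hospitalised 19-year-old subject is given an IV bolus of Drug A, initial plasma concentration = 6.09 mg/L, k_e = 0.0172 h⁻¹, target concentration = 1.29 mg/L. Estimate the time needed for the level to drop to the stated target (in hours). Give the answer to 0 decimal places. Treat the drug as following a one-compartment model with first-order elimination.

t = ln(C₀ / C) / k = ln(6.090 / 1.29) / 0.01720
  = ln(4.721) / 0.01720 = 1.552 / 0.01720 = 90.23 h

90 h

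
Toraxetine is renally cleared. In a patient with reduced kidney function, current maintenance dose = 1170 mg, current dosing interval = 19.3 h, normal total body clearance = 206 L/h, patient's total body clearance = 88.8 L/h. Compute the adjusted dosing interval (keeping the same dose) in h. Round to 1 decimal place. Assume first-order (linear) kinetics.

44.8 h

To keep the same average steady-state level, dosing rate must scale with clearance.
CL ratio = 88.8 / 206 = 0.4311
New interval (same dose) = 19.3 / 0.4311 = 44.77 h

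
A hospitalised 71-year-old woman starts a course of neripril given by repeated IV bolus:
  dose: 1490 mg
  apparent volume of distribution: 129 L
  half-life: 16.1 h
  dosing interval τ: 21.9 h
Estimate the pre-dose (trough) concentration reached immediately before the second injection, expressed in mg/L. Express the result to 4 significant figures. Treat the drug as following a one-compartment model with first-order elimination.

C₀ per dose = Dose / Vd = 1490 / 129 = 11.55 mg/L
k = ln2 / t½ = 0.693147 / 16.1 = 0.04305 h⁻¹
Fraction remaining after one interval: r = e^(−kτ) = e^(−0.04305 × 21.9) = 0.3895
Before dose 2, 1 dose has been given (aged 1τ).
C_trough = C₀ × r = 11.55 × 0.3895 = 4.499 mg/L

4.499 mg/L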